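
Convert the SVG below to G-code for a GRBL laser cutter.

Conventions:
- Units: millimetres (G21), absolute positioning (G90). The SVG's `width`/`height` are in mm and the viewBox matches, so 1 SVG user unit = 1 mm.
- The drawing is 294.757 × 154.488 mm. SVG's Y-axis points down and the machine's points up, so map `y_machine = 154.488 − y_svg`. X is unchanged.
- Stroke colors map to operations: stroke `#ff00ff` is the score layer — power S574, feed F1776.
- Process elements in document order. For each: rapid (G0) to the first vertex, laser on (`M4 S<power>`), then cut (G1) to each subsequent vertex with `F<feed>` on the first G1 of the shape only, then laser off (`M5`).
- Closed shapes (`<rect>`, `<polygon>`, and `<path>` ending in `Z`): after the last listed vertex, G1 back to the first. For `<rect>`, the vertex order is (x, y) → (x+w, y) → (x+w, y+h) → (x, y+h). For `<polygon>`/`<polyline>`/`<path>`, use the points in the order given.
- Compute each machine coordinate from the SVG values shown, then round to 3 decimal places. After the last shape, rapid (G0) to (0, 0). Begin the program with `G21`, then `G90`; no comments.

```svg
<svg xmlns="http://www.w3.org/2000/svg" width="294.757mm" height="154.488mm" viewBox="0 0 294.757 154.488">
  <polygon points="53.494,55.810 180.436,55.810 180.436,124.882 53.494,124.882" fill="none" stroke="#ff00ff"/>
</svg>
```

Since the viewBox matches the mm dimensions, user units are millimetres directly. The only transform is the Y-flip y_m = 154.488 − y_svg.

Shape 1 is a rectangle drawn with `<polygon>`. Its stroke #ff00ff means score at S574, F1776. After flipping Y the toolpath is (53.494,98.678) → (180.436,98.678) → (180.436,29.606) → (53.494,29.606) → (53.494,98.678), returning to the start.

G21
G90
G0 X53.494 Y98.678
M4 S574
G1 X180.436 Y98.678 F1776
G1 X180.436 Y29.606
G1 X53.494 Y29.606
G1 X53.494 Y98.678
M5
G0 X0.000 Y0.000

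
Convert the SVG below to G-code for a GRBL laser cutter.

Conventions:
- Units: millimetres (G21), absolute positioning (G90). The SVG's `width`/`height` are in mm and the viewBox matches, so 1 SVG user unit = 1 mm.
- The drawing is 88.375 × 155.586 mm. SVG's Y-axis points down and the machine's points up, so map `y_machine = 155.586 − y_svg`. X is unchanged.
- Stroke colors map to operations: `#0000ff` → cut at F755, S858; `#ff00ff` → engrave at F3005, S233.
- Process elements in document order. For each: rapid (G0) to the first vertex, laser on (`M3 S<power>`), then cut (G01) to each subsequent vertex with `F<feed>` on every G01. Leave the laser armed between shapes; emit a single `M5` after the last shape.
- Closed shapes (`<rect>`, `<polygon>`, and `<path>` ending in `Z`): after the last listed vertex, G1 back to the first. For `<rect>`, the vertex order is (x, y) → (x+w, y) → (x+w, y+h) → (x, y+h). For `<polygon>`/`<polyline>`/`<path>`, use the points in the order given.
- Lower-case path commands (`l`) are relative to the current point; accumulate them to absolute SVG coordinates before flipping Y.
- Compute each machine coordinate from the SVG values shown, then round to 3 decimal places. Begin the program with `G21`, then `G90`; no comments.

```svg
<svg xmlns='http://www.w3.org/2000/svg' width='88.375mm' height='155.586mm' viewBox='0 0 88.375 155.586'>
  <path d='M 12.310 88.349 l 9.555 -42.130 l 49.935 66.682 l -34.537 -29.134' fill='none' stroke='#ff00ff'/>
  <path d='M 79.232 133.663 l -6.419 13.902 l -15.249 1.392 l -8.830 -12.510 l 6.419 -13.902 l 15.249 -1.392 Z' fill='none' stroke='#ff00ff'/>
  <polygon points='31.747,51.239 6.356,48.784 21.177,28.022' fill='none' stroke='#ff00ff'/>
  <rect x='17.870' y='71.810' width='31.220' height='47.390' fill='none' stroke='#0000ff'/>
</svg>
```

G21
G90
G0 X12.310 Y67.237
M3 S233
G01 X21.865 Y109.367 F3005
G01 X71.800 Y42.685 F3005
G01 X37.263 Y71.819 F3005
G0 X79.232 Y21.923
M3 S233
G01 X72.813 Y8.021 F3005
G01 X57.564 Y6.629 F3005
G01 X48.734 Y19.139 F3005
G01 X55.153 Y33.041 F3005
G01 X70.402 Y34.433 F3005
G01 X79.232 Y21.923 F3005
G0 X31.747 Y104.347
M3 S233
G01 X6.356 Y106.802 F3005
G01 X21.177 Y127.564 F3005
G01 X31.747 Y104.347 F3005
G0 X17.870 Y83.776
M3 S858
G01 X49.090 Y83.776 F755
G01 X49.090 Y36.386 F755
G01 X17.870 Y36.386 F755
G01 X17.870 Y83.776 F755
M5

Since the viewBox matches the mm dimensions, user units are millimetres directly. The only transform is the Y-flip y_m = 155.586 − y_svg.

Shape 1 is a open polyline drawn with `<path>`. Its stroke #ff00ff means engrave at S233, F3005. After flipping Y the toolpath is (12.310,67.237) → (21.865,109.367) → (71.800,42.685) → (37.263,71.819).

Shape 2 is a regular polygon drawn with `<path>`. Its stroke #ff00ff means engrave at S233, F3005. After flipping Y the toolpath is (79.232,21.923) → (72.813,8.021) → (57.564,6.629) → (48.734,19.139) → (55.153,33.041) → (70.402,34.433) → (79.232,21.923), returning to the start.

Shape 3 is a regular polygon drawn with `<polygon>`. Its stroke #ff00ff means engrave at S233, F3005. After flipping Y the toolpath is (31.747,104.347) → (6.356,106.802) → (21.177,127.564) → (31.747,104.347), returning to the start.

Shape 4 is a rectangle drawn with `<rect>`. Its stroke #0000ff means cut at S858, F755. After flipping Y the toolpath is (17.870,83.776) → (49.090,83.776) → (49.090,36.386) → (17.870,36.386) → (17.870,83.776), returning to the start.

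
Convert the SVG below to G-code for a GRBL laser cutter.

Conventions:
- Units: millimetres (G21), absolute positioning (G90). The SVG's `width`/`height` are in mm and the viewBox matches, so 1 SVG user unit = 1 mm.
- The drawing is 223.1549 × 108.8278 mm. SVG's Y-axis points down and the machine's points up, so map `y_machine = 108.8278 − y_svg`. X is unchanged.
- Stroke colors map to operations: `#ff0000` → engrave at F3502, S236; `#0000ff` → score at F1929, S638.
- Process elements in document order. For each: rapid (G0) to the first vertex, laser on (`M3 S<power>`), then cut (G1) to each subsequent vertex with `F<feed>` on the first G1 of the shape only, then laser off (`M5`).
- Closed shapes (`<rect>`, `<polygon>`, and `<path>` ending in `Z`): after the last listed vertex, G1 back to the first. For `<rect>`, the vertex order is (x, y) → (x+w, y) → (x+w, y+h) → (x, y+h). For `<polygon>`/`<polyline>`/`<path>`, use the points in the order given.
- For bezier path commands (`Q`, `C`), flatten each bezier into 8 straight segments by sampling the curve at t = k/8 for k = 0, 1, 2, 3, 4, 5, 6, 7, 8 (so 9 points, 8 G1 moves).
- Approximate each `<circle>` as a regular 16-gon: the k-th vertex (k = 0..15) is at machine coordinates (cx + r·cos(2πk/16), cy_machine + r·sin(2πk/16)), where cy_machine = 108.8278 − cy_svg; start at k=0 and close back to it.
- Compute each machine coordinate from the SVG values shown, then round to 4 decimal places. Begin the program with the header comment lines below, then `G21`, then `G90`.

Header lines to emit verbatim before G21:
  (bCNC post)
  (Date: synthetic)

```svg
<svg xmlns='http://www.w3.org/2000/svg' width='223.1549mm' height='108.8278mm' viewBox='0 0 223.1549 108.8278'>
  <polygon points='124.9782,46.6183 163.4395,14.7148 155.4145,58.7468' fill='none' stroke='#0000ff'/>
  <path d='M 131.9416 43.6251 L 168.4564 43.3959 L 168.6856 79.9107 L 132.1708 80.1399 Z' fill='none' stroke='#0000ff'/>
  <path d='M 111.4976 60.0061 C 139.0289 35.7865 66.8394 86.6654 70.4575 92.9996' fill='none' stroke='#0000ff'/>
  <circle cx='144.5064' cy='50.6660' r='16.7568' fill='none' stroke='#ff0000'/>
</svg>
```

(bCNC post)
(Date: synthetic)
G21
G90
G0 X124.9782 Y62.2095
M3 S638
G1 X163.4395 Y94.1130 F1929
G1 X155.4145 Y50.0810
G1 X124.9782 Y62.2095
M5
G0 X131.9416 Y65.2027
M3 S638
G1 X168.4564 Y65.4319 F1929
G1 X168.6856 Y28.9171
G1 X132.1708 Y28.6879
G1 X131.9416 Y65.2027
M5
G0 X111.4976 Y48.8217
M3 S638
G1 X117.4903 Y54.6175 F1929
G1 X116.1911 Y54.7749
G1 X109.6570 Y50.6959
G1 X99.9450 Y43.7826
G1 X89.1121 Y35.4372
G1 X79.2152 Y27.0616
G1 X72.3114 Y20.0579
G1 X70.4575 Y15.8282
M5
G0 X161.2632 Y58.1618
M3 S236
G1 X159.9877 Y64.5743 F3502
G1 X156.3552 Y70.0106
G1 X150.9189 Y73.6431
G1 X144.5064 Y74.9186
G1 X138.0939 Y73.6431
G1 X132.6576 Y70.0106
G1 X129.0251 Y64.5743
G1 X127.7496 Y58.1618
G1 X129.0251 Y51.7493
G1 X132.6576 Y46.3130
G1 X138.0939 Y42.6805
G1 X144.5064 Y41.4050
G1 X150.9189 Y42.6805
G1 X156.3552 Y46.3130
G1 X159.9877 Y51.7493
G1 X161.2632 Y58.1618
M5

viewBox `0 0 223.1549 108.8278` with mm width/height → 1 unit = 1 mm. Flip: y_m = 108.8278 − y_svg.

**Shape 1** — `<polygon>` closed polygon, stroke `#0000ff` → score (S638, F1929). Machine vertices: (124.9782,62.2095) → (163.4395,94.1130) → (155.4145,50.0810) → (124.9782,62.2095). Closed: final G1 returns to the first vertex.

**Shape 2** — `<path>` regular polygon, stroke `#0000ff` → score (S638, F1929). Machine vertices: (131.9416,65.2027) → (168.4564,65.4319) → (168.6856,28.9171) → (132.1708,28.6879) → (131.9416,65.2027). Closed: final G1 returns to the first vertex.

**Shape 3** — `<path>` cubic bezier, stroke `#0000ff` → score (S638, F1929). Control points (SVG): P0=(111.4976,60.0061), P1=(139.0289,35.7865), P2=(66.8394,86.6654), P3=(70.4575,92.9996); sampled at t=k/8. Machine vertices: (111.4976,48.8217) → (117.4903,54.6175) → (116.1911,54.7749) → (109.6570,50.6959) → (99.9450,43.7826) → (89.1121,35.4372) → (79.2152,27.0616) → (72.3114,20.0579) → (70.4575,15.8282). Open path.

**Shape 4** — `<circle>` circle, stroke `#ff0000` → engrave (S236, F3502). Machine vertices: (161.2632,58.1618) → (159.9877,64.5743) → (156.3552,70.0106) → (150.9189,73.6431) → (144.5064,74.9186) → (138.0939,73.6431) → (132.6576,70.0106) → (129.0251,64.5743) → (127.7496,58.1618) → (129.0251,51.7493) → (132.6576,46.3130) → (138.0939,42.6805) → (144.5064,41.4050) → (150.9189,42.6805) → (156.3552,46.3130) → (159.9877,51.7493) → (161.2632,58.1618). Closed: final G1 returns to the first vertex.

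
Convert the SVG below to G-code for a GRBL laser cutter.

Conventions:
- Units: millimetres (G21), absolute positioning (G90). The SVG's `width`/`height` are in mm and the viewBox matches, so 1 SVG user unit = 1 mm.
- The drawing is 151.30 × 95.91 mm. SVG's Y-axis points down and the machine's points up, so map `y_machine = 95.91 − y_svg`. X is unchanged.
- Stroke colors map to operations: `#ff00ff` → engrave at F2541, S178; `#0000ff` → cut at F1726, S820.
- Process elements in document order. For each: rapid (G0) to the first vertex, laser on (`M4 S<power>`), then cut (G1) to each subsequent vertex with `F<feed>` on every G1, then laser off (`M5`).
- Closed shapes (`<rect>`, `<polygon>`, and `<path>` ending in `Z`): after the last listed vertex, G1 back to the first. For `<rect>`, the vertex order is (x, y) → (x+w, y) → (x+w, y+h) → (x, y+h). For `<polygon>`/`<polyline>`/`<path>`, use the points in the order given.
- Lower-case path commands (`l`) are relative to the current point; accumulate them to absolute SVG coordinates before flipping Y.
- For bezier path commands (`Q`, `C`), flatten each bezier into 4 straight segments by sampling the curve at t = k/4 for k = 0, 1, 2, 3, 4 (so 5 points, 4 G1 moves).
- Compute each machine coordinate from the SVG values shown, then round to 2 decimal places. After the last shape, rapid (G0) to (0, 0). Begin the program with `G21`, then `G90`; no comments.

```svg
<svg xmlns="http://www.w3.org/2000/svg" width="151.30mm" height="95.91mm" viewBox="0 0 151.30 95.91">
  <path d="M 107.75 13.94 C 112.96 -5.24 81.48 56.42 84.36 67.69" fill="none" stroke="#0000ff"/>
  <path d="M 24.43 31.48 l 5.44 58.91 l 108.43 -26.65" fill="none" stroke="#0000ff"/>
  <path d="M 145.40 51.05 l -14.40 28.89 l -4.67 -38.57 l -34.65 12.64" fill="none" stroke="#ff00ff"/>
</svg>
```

viewBox `0 0 151.30 95.91` with mm width/height → 1 unit = 1 mm. Flip: y_m = 95.91 − y_svg.

**Shape 1** — `<path>` cubic bezier, stroke `#0000ff` → cut (S820, F1726). Control points (SVG): P0=(107.75,13.94), P1=(112.96,-5.24), P2=(81.48,56.42), P3=(84.36,67.69); sampled at t=k/4. Machine vertices: (107.75,81.97) → (105.89,83.25) → (96.93,66.51) → (87.53,44.07) → (84.36,28.22). Open path.

**Shape 2** — `<path>` open polyline, stroke `#0000ff` → cut (S820, F1726). Machine vertices: (24.43,64.43) → (29.87,5.52) → (138.30,32.17). Open path.

**Shape 3** — `<path>` open polyline, stroke `#ff00ff` → engrave (S178, F2541). Machine vertices: (145.40,44.86) → (131.00,15.97) → (126.33,54.54) → (91.68,41.90). Open path.

G21
G90
G0 X107.75 Y81.97
M4 S820
G1 X105.89 Y83.25 F1726
G1 X96.93 Y66.51 F1726
G1 X87.53 Y44.07 F1726
G1 X84.36 Y28.22 F1726
M5
G0 X24.43 Y64.43
M4 S820
G1 X29.87 Y5.52 F1726
G1 X138.30 Y32.17 F1726
M5
G0 X145.40 Y44.86
M4 S178
G1 X131.00 Y15.97 F2541
G1 X126.33 Y54.54 F2541
G1 X91.68 Y41.90 F2541
M5
G0 X0.00 Y0.00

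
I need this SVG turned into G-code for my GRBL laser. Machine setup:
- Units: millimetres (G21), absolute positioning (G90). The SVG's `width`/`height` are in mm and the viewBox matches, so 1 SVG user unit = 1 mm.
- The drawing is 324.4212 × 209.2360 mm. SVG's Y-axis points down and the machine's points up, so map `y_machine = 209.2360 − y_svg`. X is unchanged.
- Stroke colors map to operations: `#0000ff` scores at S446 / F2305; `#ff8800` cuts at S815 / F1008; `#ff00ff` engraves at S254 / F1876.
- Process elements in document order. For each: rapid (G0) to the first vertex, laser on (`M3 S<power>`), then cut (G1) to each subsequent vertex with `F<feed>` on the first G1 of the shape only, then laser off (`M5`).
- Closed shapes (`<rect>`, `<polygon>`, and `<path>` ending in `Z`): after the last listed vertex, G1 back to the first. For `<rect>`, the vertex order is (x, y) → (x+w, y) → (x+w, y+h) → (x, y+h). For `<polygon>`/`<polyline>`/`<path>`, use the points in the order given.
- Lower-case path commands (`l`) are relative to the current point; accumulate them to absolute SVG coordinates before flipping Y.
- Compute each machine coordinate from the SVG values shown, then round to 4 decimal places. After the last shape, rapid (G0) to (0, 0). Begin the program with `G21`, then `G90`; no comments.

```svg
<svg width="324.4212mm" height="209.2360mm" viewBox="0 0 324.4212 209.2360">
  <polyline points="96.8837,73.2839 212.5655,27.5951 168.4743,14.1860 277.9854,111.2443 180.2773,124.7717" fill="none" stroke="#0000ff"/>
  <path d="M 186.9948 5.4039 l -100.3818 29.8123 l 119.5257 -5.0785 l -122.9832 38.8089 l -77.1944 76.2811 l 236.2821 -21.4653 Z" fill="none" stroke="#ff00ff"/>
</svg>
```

1 u = 1 mm; y_m = 209.2360 − y.

[1] `<polyline>` open polyline, #0000ff→score S446 F2305: (96.8837,135.9521) → (212.5655,181.6409) → (168.4743,195.0500) → (277.9854,97.9917) → (180.2773,84.4643)

[2] `<path>` closed polygon, #ff00ff→engrave S254 F1876: (186.9948,203.8321) → (86.6130,174.0198) → (206.1387,179.0983) → (83.1555,140.2894) → (5.9611,64.0083) → (242.2432,85.4736) → (186.9948,203.8321) (closed)

G21
G90
G0 X96.8837 Y135.9521
M3 S446
G1 X212.5655 Y181.6409 F2305
G1 X168.4743 Y195.0500
G1 X277.9854 Y97.9917
G1 X180.2773 Y84.4643
M5
G0 X186.9948 Y203.8321
M3 S254
G1 X86.6130 Y174.0198 F1876
G1 X206.1387 Y179.0983
G1 X83.1555 Y140.2894
G1 X5.9611 Y64.0083
G1 X242.2432 Y85.4736
G1 X186.9948 Y203.8321
M5
G0 X0.0000 Y0.0000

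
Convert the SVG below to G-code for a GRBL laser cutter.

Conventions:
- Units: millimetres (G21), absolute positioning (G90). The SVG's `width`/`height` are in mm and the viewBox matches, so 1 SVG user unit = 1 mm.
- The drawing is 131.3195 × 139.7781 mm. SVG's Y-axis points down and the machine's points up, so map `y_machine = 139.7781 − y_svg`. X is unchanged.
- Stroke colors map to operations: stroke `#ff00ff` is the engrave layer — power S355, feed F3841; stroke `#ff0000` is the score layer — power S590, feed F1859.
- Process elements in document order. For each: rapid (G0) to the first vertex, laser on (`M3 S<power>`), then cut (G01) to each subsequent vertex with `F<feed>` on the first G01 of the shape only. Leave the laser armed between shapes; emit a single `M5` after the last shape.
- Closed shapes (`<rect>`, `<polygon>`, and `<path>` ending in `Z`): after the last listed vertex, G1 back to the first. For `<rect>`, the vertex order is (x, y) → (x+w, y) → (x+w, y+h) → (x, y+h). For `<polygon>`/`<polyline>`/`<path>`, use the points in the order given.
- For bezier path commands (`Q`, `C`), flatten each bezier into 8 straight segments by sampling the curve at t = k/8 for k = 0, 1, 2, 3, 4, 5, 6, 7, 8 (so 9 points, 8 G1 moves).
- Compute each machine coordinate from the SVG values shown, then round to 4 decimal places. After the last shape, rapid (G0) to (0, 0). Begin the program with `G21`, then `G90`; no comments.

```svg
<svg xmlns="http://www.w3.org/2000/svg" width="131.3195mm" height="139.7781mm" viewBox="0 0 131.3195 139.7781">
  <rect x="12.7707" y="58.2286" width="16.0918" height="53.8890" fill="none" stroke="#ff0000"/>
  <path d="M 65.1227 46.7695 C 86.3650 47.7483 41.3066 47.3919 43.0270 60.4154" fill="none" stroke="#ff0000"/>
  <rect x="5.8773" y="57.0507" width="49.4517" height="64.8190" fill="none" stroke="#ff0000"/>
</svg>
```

G21
G90
G0 X12.7707 Y81.5495
M3 S590
G01 X28.8625 Y81.5495 F1859
G01 X28.8625 Y27.6605
G01 X12.7707 Y27.6605
G01 X12.7707 Y81.5495
G0 X65.1227 Y93.0086
M3 S590
G01 X70.2016 Y92.6754 F1859
G01 X70.3899 Y92.2949
G01 X67.0129 Y91.6947
G01 X61.3956 Y90.7024
G01 X54.8632 Y89.1455
G01 X48.7409 Y86.8515
G01 X44.3537 Y83.6481
G01 X43.0270 Y79.3627
G0 X5.8773 Y82.7274
M3 S590
G01 X55.3290 Y82.7274 F1859
G01 X55.3290 Y17.9084
G01 X5.8773 Y17.9084
G01 X5.8773 Y82.7274
M5
G0 X0.0000 Y0.0000

viewBox `0 0 131.3195 139.7781` with mm width/height → 1 unit = 1 mm. Flip: y_m = 139.7781 − y_svg.

**Shape 1** — `<rect>` rectangle, stroke `#ff0000` → score (S590, F1859). Machine vertices: (12.7707,81.5495) → (28.8625,81.5495) → (28.8625,27.6605) → (12.7707,27.6605) → (12.7707,81.5495). Closed: final G1 returns to the first vertex.

**Shape 2** — `<path>` cubic bezier, stroke `#ff0000` → score (S590, F1859). Control points (SVG): P0=(65.1227,46.7695), P1=(86.3650,47.7483), P2=(41.3066,47.3919), P3=(43.0270,60.4154); sampled at t=k/8. Machine vertices: (65.1227,93.0086) → (70.2016,92.6754) → (70.3899,92.2949) → (67.0129,91.6947) → (61.3956,90.7024) → (54.8632,89.1455) → (48.7409,86.8515) → (44.3537,83.6481) → (43.0270,79.3627). Open path.

**Shape 3** — `<rect>` rectangle, stroke `#ff0000` → score (S590, F1859). Machine vertices: (5.8773,82.7274) → (55.3290,82.7274) → (55.3290,17.9084) → (5.8773,17.9084) → (5.8773,82.7274). Closed: final G1 returns to the first vertex.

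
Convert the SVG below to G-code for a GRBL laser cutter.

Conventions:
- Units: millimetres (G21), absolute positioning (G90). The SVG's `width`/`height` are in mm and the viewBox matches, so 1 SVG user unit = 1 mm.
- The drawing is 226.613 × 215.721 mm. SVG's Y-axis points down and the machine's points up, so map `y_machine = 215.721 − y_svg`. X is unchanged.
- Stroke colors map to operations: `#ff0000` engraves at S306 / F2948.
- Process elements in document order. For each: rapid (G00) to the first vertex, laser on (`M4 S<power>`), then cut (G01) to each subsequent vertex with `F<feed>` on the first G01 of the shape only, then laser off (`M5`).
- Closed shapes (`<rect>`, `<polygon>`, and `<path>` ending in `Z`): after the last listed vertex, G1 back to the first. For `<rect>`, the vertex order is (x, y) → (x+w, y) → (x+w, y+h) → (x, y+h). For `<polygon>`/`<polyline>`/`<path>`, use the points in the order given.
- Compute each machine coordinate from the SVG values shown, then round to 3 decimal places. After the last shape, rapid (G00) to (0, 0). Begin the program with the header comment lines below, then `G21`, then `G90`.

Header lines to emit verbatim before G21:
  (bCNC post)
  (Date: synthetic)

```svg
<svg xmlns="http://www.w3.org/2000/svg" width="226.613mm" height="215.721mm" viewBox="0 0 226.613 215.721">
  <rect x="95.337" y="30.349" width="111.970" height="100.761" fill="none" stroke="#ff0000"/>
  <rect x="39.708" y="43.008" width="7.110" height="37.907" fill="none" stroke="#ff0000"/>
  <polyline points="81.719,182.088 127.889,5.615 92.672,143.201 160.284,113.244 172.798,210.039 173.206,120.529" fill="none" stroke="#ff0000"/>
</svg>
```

Since the viewBox matches the mm dimensions, user units are millimetres directly. The only transform is the Y-flip y_m = 215.721 − y_svg.

Shape 1 is a rectangle drawn with `<rect>`. Its stroke #ff0000 means engrave at S306, F2948. After flipping Y the toolpath is (95.337,185.372) → (207.307,185.372) → (207.307,84.611) → (95.337,84.611) → (95.337,185.372), returning to the start.

Shape 2 is a rectangle drawn with `<rect>`. Its stroke #ff0000 means engrave at S306, F2948. After flipping Y the toolpath is (39.708,172.713) → (46.818,172.713) → (46.818,134.806) → (39.708,134.806) → (39.708,172.713), returning to the start.

Shape 3 is a open polyline drawn with `<polyline>`. Its stroke #ff0000 means engrave at S306, F2948. After flipping Y the toolpath is (81.719,33.633) → (127.889,210.106) → (92.672,72.520) → (160.284,102.477) → (172.798,5.682) → (173.206,95.192).

(bCNC post)
(Date: synthetic)
G21
G90
G00 X95.337 Y185.372
M4 S306
G01 X207.307 Y185.372 F2948
G01 X207.307 Y84.611
G01 X95.337 Y84.611
G01 X95.337 Y185.372
M5
G00 X39.708 Y172.713
M4 S306
G01 X46.818 Y172.713 F2948
G01 X46.818 Y134.806
G01 X39.708 Y134.806
G01 X39.708 Y172.713
M5
G00 X81.719 Y33.633
M4 S306
G01 X127.889 Y210.106 F2948
G01 X92.672 Y72.520
G01 X160.284 Y102.477
G01 X172.798 Y5.682
G01 X173.206 Y95.192
M5
G00 X0.000 Y0.000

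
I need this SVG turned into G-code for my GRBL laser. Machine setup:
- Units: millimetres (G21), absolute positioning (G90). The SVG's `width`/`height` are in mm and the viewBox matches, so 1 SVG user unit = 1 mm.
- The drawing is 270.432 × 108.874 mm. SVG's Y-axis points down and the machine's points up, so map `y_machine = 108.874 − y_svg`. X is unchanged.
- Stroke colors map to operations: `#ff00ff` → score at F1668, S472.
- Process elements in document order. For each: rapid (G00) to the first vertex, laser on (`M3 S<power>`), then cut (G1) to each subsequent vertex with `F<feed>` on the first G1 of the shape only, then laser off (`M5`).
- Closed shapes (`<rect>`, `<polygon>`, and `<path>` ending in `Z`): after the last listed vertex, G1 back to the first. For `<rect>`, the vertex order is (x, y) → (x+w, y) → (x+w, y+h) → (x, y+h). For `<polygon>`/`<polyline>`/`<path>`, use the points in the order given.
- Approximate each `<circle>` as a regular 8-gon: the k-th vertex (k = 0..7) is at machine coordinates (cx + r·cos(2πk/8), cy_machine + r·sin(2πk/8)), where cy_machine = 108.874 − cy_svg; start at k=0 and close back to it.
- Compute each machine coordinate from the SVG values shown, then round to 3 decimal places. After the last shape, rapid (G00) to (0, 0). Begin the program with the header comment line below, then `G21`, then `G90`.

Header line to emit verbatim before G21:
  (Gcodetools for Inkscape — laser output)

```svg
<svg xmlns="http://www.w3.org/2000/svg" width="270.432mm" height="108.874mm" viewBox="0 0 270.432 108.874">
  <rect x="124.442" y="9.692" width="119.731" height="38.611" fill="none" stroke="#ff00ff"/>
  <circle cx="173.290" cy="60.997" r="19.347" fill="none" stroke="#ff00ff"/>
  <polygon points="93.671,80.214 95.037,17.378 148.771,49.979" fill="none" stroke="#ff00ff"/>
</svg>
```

1 u = 1 mm; y_m = 108.874 − y.

[1] `<rect>` rectangle, #ff00ff→score S472 F1668: (124.442,99.182) → (244.173,99.182) → (244.173,60.571) → (124.442,60.571) → (124.442,99.182) (closed)

[2] `<circle>` circle, #ff00ff→score S472 F1668: (192.637,47.877) → (186.970,61.557) → (173.290,67.224) → (159.610,61.557) → (153.943,47.877) → (159.610,34.197) → (173.290,28.530) → (186.970,34.197) → (192.637,47.877) (closed)

[3] `<polygon>` regular polygon, #ff00ff→score S472 F1668: (93.671,28.660) → (95.037,91.496) → (148.771,58.895) → (93.671,28.660) (closed)

(Gcodetools for Inkscape — laser output)
G21
G90
G00 X124.442 Y99.182
M3 S472
G1 X244.173 Y99.182 F1668
G1 X244.173 Y60.571
G1 X124.442 Y60.571
G1 X124.442 Y99.182
M5
G00 X192.637 Y47.877
M3 S472
G1 X186.970 Y61.557 F1668
G1 X173.290 Y67.224
G1 X159.610 Y61.557
G1 X153.943 Y47.877
G1 X159.610 Y34.197
G1 X173.290 Y28.530
G1 X186.970 Y34.197
G1 X192.637 Y47.877
M5
G00 X93.671 Y28.660
M3 S472
G1 X95.037 Y91.496 F1668
G1 X148.771 Y58.895
G1 X93.671 Y28.660
M5
G00 X0.000 Y0.000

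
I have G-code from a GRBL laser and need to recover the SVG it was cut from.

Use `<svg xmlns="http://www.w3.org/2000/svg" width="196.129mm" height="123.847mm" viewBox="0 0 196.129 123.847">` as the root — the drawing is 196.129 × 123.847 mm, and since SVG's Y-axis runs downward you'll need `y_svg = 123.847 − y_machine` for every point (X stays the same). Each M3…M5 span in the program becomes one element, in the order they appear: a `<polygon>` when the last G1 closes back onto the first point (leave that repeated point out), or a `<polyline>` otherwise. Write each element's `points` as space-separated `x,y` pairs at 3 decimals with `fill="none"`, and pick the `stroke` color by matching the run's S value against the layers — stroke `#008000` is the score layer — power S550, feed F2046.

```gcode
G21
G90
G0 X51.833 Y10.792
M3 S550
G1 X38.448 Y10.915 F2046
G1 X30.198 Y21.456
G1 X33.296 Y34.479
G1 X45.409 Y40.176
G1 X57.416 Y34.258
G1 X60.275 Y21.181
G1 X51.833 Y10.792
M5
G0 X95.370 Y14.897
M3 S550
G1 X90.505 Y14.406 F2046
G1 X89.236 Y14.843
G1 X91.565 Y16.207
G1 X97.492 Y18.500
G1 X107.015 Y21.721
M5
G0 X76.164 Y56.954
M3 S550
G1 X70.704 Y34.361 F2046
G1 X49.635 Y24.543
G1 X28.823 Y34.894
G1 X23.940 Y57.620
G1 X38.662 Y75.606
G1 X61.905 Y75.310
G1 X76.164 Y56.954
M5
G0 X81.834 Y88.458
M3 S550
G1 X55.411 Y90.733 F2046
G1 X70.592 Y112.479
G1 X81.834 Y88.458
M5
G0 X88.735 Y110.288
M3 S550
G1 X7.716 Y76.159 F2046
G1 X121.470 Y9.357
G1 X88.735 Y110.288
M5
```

Machine Y-up, SVG Y-down with viewBox height 123.847, so y_svg = 123.847 − y_machine; X carries over. Every run uses S550, so all elements get stroke `#008000` (score).

Run 1: The run returns to its start, so emit a `<polygon>` with points (Y-flipped): 51.833,113.055 38.448,112.932 30.198,102.391 33.296,89.368 45.409,83.671 57.416,89.589 60.275,102.666.

Run 2: The run is open, so emit a `<polyline>` with points (Y-flipped): 95.370,108.950 90.505,109.441 89.236,109.004 91.565,107.640 97.492,105.347 107.015,102.126.

Run 3: The run returns to its start, so emit a `<polygon>` with points (Y-flipped): 76.164,66.893 70.704,89.486 49.635,99.304 28.823,88.953 23.940,66.227 38.662,48.241 61.905,48.537.

Run 4: The run returns to its start, so emit a `<polygon>` with points (Y-flipped): 81.834,35.389 55.411,33.114 70.592,11.368.

Run 5: The run returns to its start, so emit a `<polygon>` with points (Y-flipped): 88.735,13.559 7.716,47.688 121.470,114.490.

<svg xmlns="http://www.w3.org/2000/svg" width="196.129mm" height="123.847mm" viewBox="0 0 196.129 123.847">
  <polygon points="51.833,113.055 38.448,112.932 30.198,102.391 33.296,89.368 45.409,83.671 57.416,89.589 60.275,102.666" fill="none" stroke="#008000"/>
  <polyline points="95.370,108.950 90.505,109.441 89.236,109.004 91.565,107.640 97.492,105.347 107.015,102.126" fill="none" stroke="#008000"/>
  <polygon points="76.164,66.893 70.704,89.486 49.635,99.304 28.823,88.953 23.940,66.227 38.662,48.241 61.905,48.537" fill="none" stroke="#008000"/>
  <polygon points="81.834,35.389 55.411,33.114 70.592,11.368" fill="none" stroke="#008000"/>
  <polygon points="88.735,13.559 7.716,47.688 121.470,114.490" fill="none" stroke="#008000"/>
</svg>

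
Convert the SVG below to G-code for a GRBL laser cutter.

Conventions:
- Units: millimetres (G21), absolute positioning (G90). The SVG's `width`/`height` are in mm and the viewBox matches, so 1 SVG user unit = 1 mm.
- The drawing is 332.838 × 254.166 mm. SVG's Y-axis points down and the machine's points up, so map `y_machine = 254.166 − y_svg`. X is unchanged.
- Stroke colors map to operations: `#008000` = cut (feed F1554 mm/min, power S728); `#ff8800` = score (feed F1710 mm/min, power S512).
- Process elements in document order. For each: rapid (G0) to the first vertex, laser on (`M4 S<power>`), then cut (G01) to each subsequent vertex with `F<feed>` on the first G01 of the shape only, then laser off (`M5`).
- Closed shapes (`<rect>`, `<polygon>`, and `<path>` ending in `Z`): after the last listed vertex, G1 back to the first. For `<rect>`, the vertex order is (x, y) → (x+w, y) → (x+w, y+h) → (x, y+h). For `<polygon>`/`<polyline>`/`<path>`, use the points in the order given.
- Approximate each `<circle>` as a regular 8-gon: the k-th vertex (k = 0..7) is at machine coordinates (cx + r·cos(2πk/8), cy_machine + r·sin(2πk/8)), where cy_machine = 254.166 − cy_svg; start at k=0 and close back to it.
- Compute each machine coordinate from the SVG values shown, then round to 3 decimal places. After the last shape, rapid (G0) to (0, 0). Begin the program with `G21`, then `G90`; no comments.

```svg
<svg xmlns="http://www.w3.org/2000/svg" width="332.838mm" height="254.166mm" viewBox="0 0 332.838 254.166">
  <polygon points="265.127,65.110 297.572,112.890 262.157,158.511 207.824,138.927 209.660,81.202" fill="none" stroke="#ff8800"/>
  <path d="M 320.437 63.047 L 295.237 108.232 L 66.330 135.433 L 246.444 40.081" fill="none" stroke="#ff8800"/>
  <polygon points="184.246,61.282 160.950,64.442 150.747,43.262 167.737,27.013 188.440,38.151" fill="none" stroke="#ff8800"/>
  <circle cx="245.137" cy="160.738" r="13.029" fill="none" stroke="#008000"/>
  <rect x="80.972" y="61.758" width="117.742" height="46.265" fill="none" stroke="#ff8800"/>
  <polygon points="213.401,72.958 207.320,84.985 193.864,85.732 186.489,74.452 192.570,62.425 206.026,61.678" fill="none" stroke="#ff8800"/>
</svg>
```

G21
G90
G0 X265.127 Y189.056
M4 S512
G01 X297.572 Y141.276 F1710
G01 X262.157 Y95.655
G01 X207.824 Y115.239
G01 X209.660 Y172.964
G01 X265.127 Y189.056
M5
G0 X320.437 Y191.119
M4 S512
G01 X295.237 Y145.934 F1710
G01 X66.330 Y118.733
G01 X246.444 Y214.085
M5
G0 X184.246 Y192.884
M4 S512
G01 X160.950 Y189.724 F1710
G01 X150.747 Y210.904
G01 X167.737 Y227.153
G01 X188.440 Y216.015
G01 X184.246 Y192.884
M5
G0 X258.166 Y93.428
M4 S728
G01 X254.350 Y102.641 F1554
G01 X245.137 Y106.457
G01 X235.924 Y102.641
G01 X232.108 Y93.428
G01 X235.924 Y84.215
G01 X245.137 Y80.399
G01 X254.350 Y84.215
G01 X258.166 Y93.428
M5
G0 X80.972 Y192.408
M4 S512
G01 X198.714 Y192.408 F1710
G01 X198.714 Y146.143
G01 X80.972 Y146.143
G01 X80.972 Y192.408
M5
G0 X213.401 Y181.208
M4 S512
G01 X207.320 Y169.181 F1710
G01 X193.864 Y168.434
G01 X186.489 Y179.714
G01 X192.570 Y191.741
G01 X206.026 Y192.488
G01 X213.401 Y181.208
M5
G0 X0.000 Y0.000

Since the viewBox matches the mm dimensions, user units are millimetres directly. The only transform is the Y-flip y_m = 254.166 − y_svg.

Shape 1 is a regular polygon drawn with `<polygon>`. Its stroke #ff8800 means score at S512, F1710. After flipping Y the toolpath is (265.127,189.056) → (297.572,141.276) → (262.157,95.655) → (207.824,115.239) → (209.660,172.964) → (265.127,189.056), returning to the start.

Shape 2 is a open polyline drawn with `<path>`. Its stroke #ff8800 means score at S512, F1710. After flipping Y the toolpath is (320.437,191.119) → (295.237,145.934) → (66.330,118.733) → (246.444,214.085).

Shape 3 is a regular polygon drawn with `<polygon>`. Its stroke #ff8800 means score at S512, F1710. After flipping Y the toolpath is (184.246,192.884) → (160.950,189.724) → (150.747,210.904) → (167.737,227.153) → (188.440,216.015) → (184.246,192.884), returning to the start.

Shape 4 is a circle drawn with `<circle>`. Its stroke #008000 means cut at S728, F1554. After flipping Y the toolpath is (258.166,93.428) → (254.350,102.641) → (245.137,106.457) → (235.924,102.641) → (232.108,93.428) → (235.924,84.215) → (245.137,80.399) → (254.350,84.215) → (258.166,93.428), returning to the start.

Shape 5 is a rectangle drawn with `<rect>`. Its stroke #ff8800 means score at S512, F1710. After flipping Y the toolpath is (80.972,192.408) → (198.714,192.408) → (198.714,146.143) → (80.972,146.143) → (80.972,192.408), returning to the start.

Shape 6 is a regular polygon drawn with `<polygon>`. Its stroke #ff8800 means score at S512, F1710. After flipping Y the toolpath is (213.401,181.208) → (207.320,169.181) → (193.864,168.434) → (186.489,179.714) → (192.570,191.741) → (206.026,192.488) → (213.401,181.208), returning to the start.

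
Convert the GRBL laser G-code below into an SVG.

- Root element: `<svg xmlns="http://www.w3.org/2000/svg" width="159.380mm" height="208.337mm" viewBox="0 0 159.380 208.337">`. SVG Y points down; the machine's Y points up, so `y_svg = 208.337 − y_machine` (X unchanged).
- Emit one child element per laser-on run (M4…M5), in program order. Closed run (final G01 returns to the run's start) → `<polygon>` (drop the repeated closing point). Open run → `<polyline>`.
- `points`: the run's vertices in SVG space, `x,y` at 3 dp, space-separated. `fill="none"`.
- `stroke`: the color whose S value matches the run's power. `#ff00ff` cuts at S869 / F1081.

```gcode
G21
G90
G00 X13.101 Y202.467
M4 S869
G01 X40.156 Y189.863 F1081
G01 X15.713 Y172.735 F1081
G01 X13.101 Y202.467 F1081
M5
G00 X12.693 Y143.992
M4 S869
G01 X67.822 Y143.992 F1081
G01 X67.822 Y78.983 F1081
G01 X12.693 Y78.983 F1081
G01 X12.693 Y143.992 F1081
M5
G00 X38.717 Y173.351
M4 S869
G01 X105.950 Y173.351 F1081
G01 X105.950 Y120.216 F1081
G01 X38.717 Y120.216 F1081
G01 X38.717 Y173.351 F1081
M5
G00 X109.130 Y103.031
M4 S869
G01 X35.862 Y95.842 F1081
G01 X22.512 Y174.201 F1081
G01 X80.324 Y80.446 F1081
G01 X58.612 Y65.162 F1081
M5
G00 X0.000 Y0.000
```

<svg xmlns="http://www.w3.org/2000/svg" width="159.380mm" height="208.337mm" viewBox="0 0 159.380 208.337">
  <polygon points="13.101,5.870 40.156,18.474 15.713,35.602" fill="none" stroke="#ff00ff"/>
  <polygon points="12.693,64.345 67.822,64.345 67.822,129.354 12.693,129.354" fill="none" stroke="#ff00ff"/>
  <polygon points="38.717,34.986 105.950,34.986 105.950,88.121 38.717,88.121" fill="none" stroke="#ff00ff"/>
  <polyline points="109.130,105.306 35.862,112.495 22.512,34.136 80.324,127.891 58.612,143.175" fill="none" stroke="#ff00ff"/>
</svg>

y_svg = 208.337 − y_m. Every run uses S869, so all elements get stroke `#ff00ff` (cut).

[1] closed run; points: 13.101,5.870 40.156,18.474 15.713,35.602

[2] closed run; points: 12.693,64.345 67.822,64.345 67.822,129.354 12.693,129.354

[3] closed run; points: 38.717,34.986 105.950,34.986 105.950,88.121 38.717,88.121

[4] open run; points: 109.130,105.306 35.862,112.495 22.512,34.136 80.324,127.891 58.612,143.175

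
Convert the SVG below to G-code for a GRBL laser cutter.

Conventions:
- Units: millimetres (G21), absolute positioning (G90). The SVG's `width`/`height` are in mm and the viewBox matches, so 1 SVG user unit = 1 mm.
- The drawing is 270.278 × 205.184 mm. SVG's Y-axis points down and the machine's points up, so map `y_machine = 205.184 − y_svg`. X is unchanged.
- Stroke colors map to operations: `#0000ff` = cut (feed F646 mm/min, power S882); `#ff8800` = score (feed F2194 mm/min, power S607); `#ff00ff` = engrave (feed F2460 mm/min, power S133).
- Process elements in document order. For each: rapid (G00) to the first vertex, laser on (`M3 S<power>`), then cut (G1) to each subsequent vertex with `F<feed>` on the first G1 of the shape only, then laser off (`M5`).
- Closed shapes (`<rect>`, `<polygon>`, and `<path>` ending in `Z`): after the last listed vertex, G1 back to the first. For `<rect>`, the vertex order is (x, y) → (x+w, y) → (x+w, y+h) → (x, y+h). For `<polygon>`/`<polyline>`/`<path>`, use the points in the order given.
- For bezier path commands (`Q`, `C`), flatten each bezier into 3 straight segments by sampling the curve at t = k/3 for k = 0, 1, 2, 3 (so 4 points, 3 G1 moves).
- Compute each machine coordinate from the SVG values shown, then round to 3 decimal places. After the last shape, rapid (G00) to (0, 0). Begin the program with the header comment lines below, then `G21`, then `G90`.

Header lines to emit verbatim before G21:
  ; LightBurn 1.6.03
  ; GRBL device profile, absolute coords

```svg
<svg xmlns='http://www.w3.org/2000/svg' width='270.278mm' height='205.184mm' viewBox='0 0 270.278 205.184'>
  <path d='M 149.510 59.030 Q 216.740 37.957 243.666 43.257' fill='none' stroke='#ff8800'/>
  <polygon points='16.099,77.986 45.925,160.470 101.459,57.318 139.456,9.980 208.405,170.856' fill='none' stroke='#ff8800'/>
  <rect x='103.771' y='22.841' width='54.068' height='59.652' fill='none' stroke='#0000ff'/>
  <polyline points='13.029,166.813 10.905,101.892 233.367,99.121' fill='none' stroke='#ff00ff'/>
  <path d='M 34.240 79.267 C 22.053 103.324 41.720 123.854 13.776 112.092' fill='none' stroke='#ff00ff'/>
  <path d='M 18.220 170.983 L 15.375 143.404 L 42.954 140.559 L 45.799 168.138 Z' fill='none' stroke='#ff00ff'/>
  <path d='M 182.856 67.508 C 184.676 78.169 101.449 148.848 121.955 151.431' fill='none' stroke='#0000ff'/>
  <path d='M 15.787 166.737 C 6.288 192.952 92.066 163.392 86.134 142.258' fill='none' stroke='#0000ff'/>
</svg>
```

; LightBurn 1.6.03
; GRBL device profile, absolute coords
G21
G90
G00 X149.510 Y146.154
M3 S607
G1 X189.852 Y157.272 F2194
G1 X221.237 Y162.530
G1 X243.666 Y161.927
M5
G00 X16.099 Y127.198
M3 S607
G1 X45.925 Y44.714 F2194
G1 X101.459 Y147.866
G1 X139.456 Y195.204
G1 X208.405 Y34.328
G1 X16.099 Y127.198
M5
G00 X103.771 Y182.343
M3 S882
G1 X157.839 Y182.343 F646
G1 X157.839 Y122.691
G1 X103.771 Y122.691
G1 X103.771 Y182.343
M5
G00 X13.029 Y38.371
M3 S133
G1 X10.905 Y103.292 F2460
G1 X233.367 Y106.063
M5
G00 X34.240 Y125.917
M3 S133
G1 X29.728 Y104.101 F2460
G1 X28.793 Y91.029
G1 X13.776 Y93.092
M5
G00 X18.220 Y34.201
M3 S133
G1 X15.375 Y61.780 F2460
G1 X42.954 Y64.625
G1 X45.799 Y37.046
G1 X18.220 Y34.201
M5
G00 X182.856 Y137.676
M3 S882
G1 X163.319 Y111.754 F646
G1 X129.035 Y74.290
G1 X121.955 Y53.753
M5
G00 X15.787 Y38.447
M3 S882
G1 X31.122 Y28.446 F646
G1 X68.421 Y41.361
G1 X86.134 Y62.926
M5
G00 X0.000 Y0.000

Since the viewBox matches the mm dimensions, user units are millimetres directly. The only transform is the Y-flip y_m = 205.184 − y_svg.

Shape 1 is a quadratic bezier drawn with `<path>`. Its stroke #ff8800 means score at S607, F2194. After flipping Y the toolpath is (149.510,146.154) → (189.852,157.272) → (221.237,162.530) → (243.666,161.927).

Shape 2 is a closed polygon drawn with `<polygon>`. Its stroke #ff8800 means score at S607, F2194. After flipping Y the toolpath is (16.099,127.198) → (45.925,44.714) → (101.459,147.866) → (139.456,195.204) → (208.405,34.328) → (16.099,127.198), returning to the start.

Shape 3 is a rectangle drawn with `<rect>`. Its stroke #0000ff means cut at S882, F646. After flipping Y the toolpath is (103.771,182.343) → (157.839,182.343) → (157.839,122.691) → (103.771,122.691) → (103.771,182.343), returning to the start.

Shape 4 is a open polyline drawn with `<polyline>`. Its stroke #ff00ff means engrave at S133, F2460. After flipping Y the toolpath is (13.029,38.371) → (10.905,103.292) → (233.367,106.063).

Shape 5 is a cubic bezier drawn with `<path>`. Its stroke #ff00ff means engrave at S133, F2460. After flipping Y the toolpath is (34.240,125.917) → (29.728,104.101) → (28.793,91.029) → (13.776,93.092).

Shape 6 is a regular polygon drawn with `<path>`. Its stroke #ff00ff means engrave at S133, F2460. After flipping Y the toolpath is (18.220,34.201) → (15.375,61.780) → (42.954,64.625) → (45.799,37.046) → (18.220,34.201), returning to the start.

Shape 7 is a cubic bezier drawn with `<path>`. Its stroke #0000ff means cut at S882, F646. After flipping Y the toolpath is (182.856,137.676) → (163.319,111.754) → (129.035,74.290) → (121.955,53.753).

Shape 8 is a cubic bezier drawn with `<path>`. Its stroke #0000ff means cut at S882, F646. After flipping Y the toolpath is (15.787,38.447) → (31.122,28.446) → (68.421,41.361) → (86.134,62.926).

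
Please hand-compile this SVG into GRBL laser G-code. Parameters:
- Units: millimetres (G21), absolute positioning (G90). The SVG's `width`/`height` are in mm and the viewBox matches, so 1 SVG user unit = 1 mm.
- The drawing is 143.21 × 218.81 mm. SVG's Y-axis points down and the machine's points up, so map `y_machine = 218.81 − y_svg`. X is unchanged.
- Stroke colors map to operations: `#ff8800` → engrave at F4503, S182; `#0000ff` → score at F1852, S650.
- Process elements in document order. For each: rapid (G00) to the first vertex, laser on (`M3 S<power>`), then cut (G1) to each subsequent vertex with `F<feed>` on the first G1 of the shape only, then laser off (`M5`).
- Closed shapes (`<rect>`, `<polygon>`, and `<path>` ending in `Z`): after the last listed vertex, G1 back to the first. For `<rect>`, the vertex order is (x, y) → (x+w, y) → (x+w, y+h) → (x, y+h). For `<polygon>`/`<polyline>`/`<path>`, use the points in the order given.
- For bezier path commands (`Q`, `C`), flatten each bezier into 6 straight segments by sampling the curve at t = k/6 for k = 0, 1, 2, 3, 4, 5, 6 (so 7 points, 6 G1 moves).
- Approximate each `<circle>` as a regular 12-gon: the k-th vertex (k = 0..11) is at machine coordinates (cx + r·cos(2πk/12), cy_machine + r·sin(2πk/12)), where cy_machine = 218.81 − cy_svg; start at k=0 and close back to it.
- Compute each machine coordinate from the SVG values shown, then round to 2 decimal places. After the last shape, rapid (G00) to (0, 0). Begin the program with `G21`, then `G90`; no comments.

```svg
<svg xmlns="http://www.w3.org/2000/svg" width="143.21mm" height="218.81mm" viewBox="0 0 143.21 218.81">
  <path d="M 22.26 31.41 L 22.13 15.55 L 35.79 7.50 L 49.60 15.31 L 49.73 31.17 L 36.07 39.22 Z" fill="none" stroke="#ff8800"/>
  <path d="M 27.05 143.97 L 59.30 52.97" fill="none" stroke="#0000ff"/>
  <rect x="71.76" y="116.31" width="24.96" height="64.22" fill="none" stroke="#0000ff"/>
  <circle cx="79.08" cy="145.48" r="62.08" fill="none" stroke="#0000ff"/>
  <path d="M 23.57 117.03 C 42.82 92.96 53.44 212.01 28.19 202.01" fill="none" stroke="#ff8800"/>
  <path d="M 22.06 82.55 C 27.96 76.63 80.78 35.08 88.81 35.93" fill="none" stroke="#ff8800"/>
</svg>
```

G21
G90
G00 X22.26 Y187.40
M3 S182
G1 X22.13 Y203.26 F4503
G1 X35.79 Y211.31
G1 X49.60 Y203.50
G1 X49.73 Y187.64
G1 X36.07 Y179.59
G1 X22.26 Y187.40
M5
G00 X27.05 Y74.84
M3 S650
G1 X59.30 Y165.84 F1852
M5
G00 X71.76 Y102.50
M3 S650
G1 X96.72 Y102.50 F1852
G1 X96.72 Y38.28
G1 X71.76 Y38.28
G1 X71.76 Y102.50
M5
G00 X141.16 Y73.33
M3 S650
G1 X132.84 Y104.37 F1852
G1 X110.12 Y127.09
G1 X79.08 Y135.41
G1 X48.04 Y127.09
G1 X25.32 Y104.37
G1 X17.00 Y73.33
G1 X25.32 Y42.29
G1 X48.04 Y19.57
G1 X79.08 Y11.25
G1 X110.12 Y19.57
G1 X132.84 Y42.29
G1 X141.16 Y73.33
M5
G00 X23.57 Y101.78
M3 S182
G1 X32.35 Y103.15 F4503
G1 X38.93 Y88.22
G1 X42.57 Y64.57
G1 X42.49 Y39.74
G1 X37.95 Y21.29
G1 X28.19 Y16.80
M5
G00 X22.06 Y136.26
M3 S182
G1 X28.50 Y141.83 F4503
G1 X40.20 Y151.17
G1 X54.64 Y162.11
G1 X69.25 Y172.49
G1 X81.49 Y180.13
G1 X88.81 Y182.88
M5
G00 X0.00 Y0.00

1 u = 1 mm; y_m = 218.81 − y.

[1] `<path>` regular polygon, #ff8800→engrave S182 F4503: (22.26,187.40) → (22.13,203.26) → (35.79,211.31) → (49.60,203.50) → (49.73,187.64) → (36.07,179.59) → (22.26,187.40) (closed)

[2] `<path>` line segment, #0000ff→score S650 F1852: (27.05,74.84) → (59.30,165.84)

[3] `<rect>` rectangle, #0000ff→score S650 F1852: (71.76,102.50) → (96.72,102.50) → (96.72,38.28) → (71.76,38.28) → (71.76,102.50) (closed)

[4] `<circle>` circle, #0000ff→score S650 F1852: (141.16,73.33) → (132.84,104.37) → (110.12,127.09) → (79.08,135.41) → (48.04,127.09) → (25.32,104.37) → (17.00,73.33) → (25.32,42.29) → (48.04,19.57) → (79.08,11.25) → (110.12,19.57) → (132.84,42.29) → (141.16,73.33) (closed)

[5] `<path>` cubic bezier, #ff8800→engrave S182 F4503: (23.57,101.78) → (32.35,103.15) → (38.93,88.22) → (42.57,64.57) → (42.49,39.74) → (37.95,21.29) → (28.19,16.80)

[6] `<path>` cubic bezier, #ff8800→engrave S182 F4503: (22.06,136.26) → (28.50,141.83) → (40.20,151.17) → (54.64,162.11) → (69.25,172.49) → (81.49,180.13) → (88.81,182.88)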